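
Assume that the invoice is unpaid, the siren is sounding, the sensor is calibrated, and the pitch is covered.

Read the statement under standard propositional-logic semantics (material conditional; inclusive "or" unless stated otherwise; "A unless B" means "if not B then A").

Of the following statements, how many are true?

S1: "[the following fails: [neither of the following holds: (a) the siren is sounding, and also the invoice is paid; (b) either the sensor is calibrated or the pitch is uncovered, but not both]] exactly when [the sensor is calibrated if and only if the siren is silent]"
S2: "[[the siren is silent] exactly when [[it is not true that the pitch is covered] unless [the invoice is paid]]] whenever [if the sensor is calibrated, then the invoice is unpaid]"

1

Let P = "the siren is sounding" (T), Q = "the invoice is paid" (F), G = "the sensor is calibrated" (T), D = "the pitch is covered" (T).

S1: In symbols: ¬((P ∧ Q) ↓ (G ⊕ ¬D)) ↔ (G ↔ ¬P)

P ∧ Q = T ∧ F = F
¬D = ¬T = F
G ⊕ ¬D = T ⊕ F = T
(P ∧ Q) ↓ (G ⊕ ¬D) = F ↓ T = F
¬((P ∧ Q) ↓ (G ⊕ ¬D)) = ¬F = T
¬P = ¬T = F
G ↔ ¬P = T ↔ F = F
¬((P ∧ Q) ↓ (G ⊕ ¬D)) ↔ (G ↔ ¬P) = T ↔ F = F
Hence S1 is false.

S2: Formalization: (G → ¬Q) → (¬P ↔ (¬D ∨ Q))

¬Q = ¬F = T
G → ¬Q = T → T = T
¬P = ¬T = F
¬D = ¬T = F
¬D ∨ Q = F ∨ F = F
¬P ↔ (¬D ∨ Q) = F ↔ F = T
(G → ¬Q) → (¬P ↔ (¬D ∨ Q)) = T → T = T
So S2 is true.

1 of the 2 statements is true (S2).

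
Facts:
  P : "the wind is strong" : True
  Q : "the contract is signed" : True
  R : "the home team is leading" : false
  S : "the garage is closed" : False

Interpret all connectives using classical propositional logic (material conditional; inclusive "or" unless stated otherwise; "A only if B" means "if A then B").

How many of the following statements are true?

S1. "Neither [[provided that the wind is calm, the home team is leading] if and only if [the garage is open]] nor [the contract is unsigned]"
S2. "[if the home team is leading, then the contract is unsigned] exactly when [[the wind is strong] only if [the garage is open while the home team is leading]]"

S1: Parsed as ((not P -> R) iff not S) nor not Q

not P = not True = False
not P -> R = False -> False = True
not S = not False = True
(not P -> R) iff not S = True iff True = True
not Q = not True = False
((not P -> R) iff not S) nor not Q = True nor False = False
Thus S1 is false.

S2: In symbols: (R -> not Q) iff (P -> (not S and R))

not Q = not True = False
R -> not Q = False -> False = True
not S = not False = True
not S and R = True and False = False
P -> (not S and R) = True -> False = False
(R -> not Q) iff (P -> (not S and R)) = True iff False = False
Thus S2 is false.

0 of the 2 statements are true (none).

0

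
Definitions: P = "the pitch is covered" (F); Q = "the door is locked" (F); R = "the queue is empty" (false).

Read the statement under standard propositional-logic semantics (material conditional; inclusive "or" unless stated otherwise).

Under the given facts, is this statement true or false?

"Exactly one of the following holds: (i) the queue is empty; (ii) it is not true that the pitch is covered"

The statement is true.

This is R xor not P.

not P = not False = True
R xor not P = False xor True = True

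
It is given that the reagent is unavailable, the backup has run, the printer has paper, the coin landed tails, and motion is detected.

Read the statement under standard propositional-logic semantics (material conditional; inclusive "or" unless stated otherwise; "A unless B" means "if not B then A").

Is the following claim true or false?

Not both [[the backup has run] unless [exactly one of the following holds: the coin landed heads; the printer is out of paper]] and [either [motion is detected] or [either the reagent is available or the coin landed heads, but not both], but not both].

The statement is false.

Let Q = "the backup has run" (T), S = "the coin landed heads" (F), R = "the printer has paper" (T), U = "motion is detected" (T), P = "the reagent is available" (F).
In symbols: (Q ∨ (S ⊕ ¬R)) ↑ (U ⊕ (P ⊕ S))

¬R = ¬T = F
S ⊕ ¬R = F ⊕ F = F
Q ∨ (S ⊕ ¬R) = T ∨ F = T
P ⊕ S = F ⊕ F = F
U ⊕ (P ⊕ S) = T ⊕ F = T
(Q ∨ (S ⊕ ¬R)) ↑ (U ⊕ (P ⊕ S)) = T ↑ T = F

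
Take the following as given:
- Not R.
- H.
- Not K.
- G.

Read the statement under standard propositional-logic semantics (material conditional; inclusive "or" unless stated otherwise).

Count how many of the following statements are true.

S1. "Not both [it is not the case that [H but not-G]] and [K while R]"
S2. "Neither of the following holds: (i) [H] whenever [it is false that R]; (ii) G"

1

S1: Formalization: ~(H & ~G) nand (K & R)

~G = ~T = F
H & ~G = T & F = F
~(H & ~G) = ~F = T
K & R = F & F = F
~(H & ~G) nand (K & R) = T nand F = T
Thus S1 is true.

S2: This is (~R -> H) nor G.

~R = ~F = T
~R -> H = T -> T = T
(~R -> H) nor G = T nor T = F
So S2 is false.

True statements: 1.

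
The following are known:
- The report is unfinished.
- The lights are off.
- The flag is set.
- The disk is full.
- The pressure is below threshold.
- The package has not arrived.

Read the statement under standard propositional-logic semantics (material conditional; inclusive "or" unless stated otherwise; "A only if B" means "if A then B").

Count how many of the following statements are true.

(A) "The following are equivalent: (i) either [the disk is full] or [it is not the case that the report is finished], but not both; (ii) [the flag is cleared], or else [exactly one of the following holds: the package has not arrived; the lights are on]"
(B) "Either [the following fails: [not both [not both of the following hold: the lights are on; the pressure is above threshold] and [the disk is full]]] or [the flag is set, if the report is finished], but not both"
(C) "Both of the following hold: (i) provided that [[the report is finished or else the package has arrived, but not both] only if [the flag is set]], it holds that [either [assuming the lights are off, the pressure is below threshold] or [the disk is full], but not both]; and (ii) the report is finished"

Let S = "the disk is full" (T), W = "the report is finished" (F), V = "the flag is set" (T), Q = "the package has arrived" (F), H = "the lights are on" (F), K = "the pressure is above threshold" (F).

(A): This is (S xor ~W) <-> (~V | (~Q xor H)).

~W = ~F = T
S xor ~W = T xor T = F
~V = ~T = F
~Q = ~F = T
~Q xor H = T xor F = T
~V | (~Q xor H) = F | T = T
(S xor ~W) <-> (~V | (~Q xor H)) = F <-> T = F
Thus (A) is false.

(B): Formalization: ~((H nand K) nand S) xor (W -> V)

H nand K = F nand F = T
(H nand K) nand S = T nand T = F
~((H nand K) nand S) = ~F = T
W -> V = F -> T = T
~((H nand K) nand S) xor (W -> V) = T xor T = F
So (B) is false.

(C): Parsed as (((W xor Q) -> V) -> ((~H -> ~K) xor S)) & W

W xor Q = F xor F = F
(W xor Q) -> V = F -> T = T
~H = ~F = T
~K = ~F = T
~H -> ~K = T -> T = T
(~H -> ~K) xor S = T xor T = F
((W xor Q) -> V) -> ((~H -> ~K) xor S) = T -> F = F
(((W xor Q) -> V) -> ((~H -> ~K) xor S)) & W = F & F = F
Thus (C) is false.

Count: 0.

0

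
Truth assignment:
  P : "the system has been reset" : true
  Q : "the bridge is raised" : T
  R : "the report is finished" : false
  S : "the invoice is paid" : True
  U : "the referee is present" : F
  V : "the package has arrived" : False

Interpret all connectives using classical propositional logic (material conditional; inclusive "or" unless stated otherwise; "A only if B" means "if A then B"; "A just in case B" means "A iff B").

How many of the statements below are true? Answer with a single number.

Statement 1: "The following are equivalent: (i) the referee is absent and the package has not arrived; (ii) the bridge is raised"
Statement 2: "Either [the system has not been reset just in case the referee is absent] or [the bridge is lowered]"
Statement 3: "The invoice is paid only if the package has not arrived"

Statement 1: This is (~U & ~V) <-> Q.

~U = ~F = T
~V = ~F = T
~U & ~V = T & T = T
(~U & ~V) <-> Q = T <-> T = T
Hence Statement 1 is true.

Statement 2: In symbols: (~P <-> ~U) | ~Q

~P = ~T = F
~U = ~F = T
~P <-> ~U = F <-> T = F
~Q = ~T = F
(~P <-> ~U) | ~Q = F | F = F
Hence Statement 2 is false.

Statement 3: Formalization: S -> ~V

~V = ~F = T
S -> ~V = T -> T = T
Thus Statement 3 is true.

True statements: 2.

2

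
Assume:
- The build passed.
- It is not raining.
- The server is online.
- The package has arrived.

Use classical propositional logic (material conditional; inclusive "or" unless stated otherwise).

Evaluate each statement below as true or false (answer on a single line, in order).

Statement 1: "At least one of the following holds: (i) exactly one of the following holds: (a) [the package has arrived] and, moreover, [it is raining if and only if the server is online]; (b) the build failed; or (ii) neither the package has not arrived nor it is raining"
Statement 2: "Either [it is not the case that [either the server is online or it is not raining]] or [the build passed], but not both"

Statement 1 T / Statement 2 T

Let R = "the package has arrived" (True), S = "it is raining" (False), D = "the server is online" (True), N = "the build passed" (True).

Statement 1: In symbols: ((R and (S iff D)) xor not N) or (not R nor S)

S iff D = False iff True = False
R and (S iff D) = True and False = False
not N = not True = False
(R and (S iff D)) xor not N = False xor False = False
not R = not True = False
not R nor S = False nor False = True
((R and (S iff D)) xor not N) or (not R nor S) = False or True = True
Thus Statement 1 is true.

Statement 2: Formalization: not (D or not S) xor N

not S = not False = True
D or not S = True or True = True
not (D or not S) = not True = False
not (D or not S) xor N = False xor True = True
Thus Statement 2 is true.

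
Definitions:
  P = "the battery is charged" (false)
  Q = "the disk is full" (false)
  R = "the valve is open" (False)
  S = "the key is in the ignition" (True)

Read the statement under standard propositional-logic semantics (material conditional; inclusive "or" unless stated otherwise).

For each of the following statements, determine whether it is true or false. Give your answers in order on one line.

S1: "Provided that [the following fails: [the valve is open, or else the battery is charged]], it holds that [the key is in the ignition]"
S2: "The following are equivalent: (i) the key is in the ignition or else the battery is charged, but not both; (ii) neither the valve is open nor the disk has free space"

S1 T / S2 F

S1: Formalization: ¬(R ∨ P) → S

R ∨ P = F ∨ F = F
¬(R ∨ P) = ¬F = T
¬(R ∨ P) → S = T → T = T
Thus S1 is true.

S2: In symbols: (S ⊕ P) ↔ (R ↓ ¬Q)

S ⊕ P = T ⊕ F = T
¬Q = ¬F = T
R ↓ ¬Q = F ↓ T = F
(S ⊕ P) ↔ (R ↓ ¬Q) = T ↔ F = F
Thus S2 is false.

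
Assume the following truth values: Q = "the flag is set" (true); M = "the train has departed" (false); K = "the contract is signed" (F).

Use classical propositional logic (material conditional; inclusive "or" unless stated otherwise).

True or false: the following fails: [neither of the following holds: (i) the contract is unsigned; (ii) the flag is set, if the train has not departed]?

Values: K=F, M=F, Q=T.
Formalization: ~(~K nor (~M -> Q))

~K = ~F = T
~M = ~F = T
~M -> Q = T -> T = T
~K nor (~M -> Q) = T nor T = F
~(~K nor (~M -> Q)) = ~F = T

true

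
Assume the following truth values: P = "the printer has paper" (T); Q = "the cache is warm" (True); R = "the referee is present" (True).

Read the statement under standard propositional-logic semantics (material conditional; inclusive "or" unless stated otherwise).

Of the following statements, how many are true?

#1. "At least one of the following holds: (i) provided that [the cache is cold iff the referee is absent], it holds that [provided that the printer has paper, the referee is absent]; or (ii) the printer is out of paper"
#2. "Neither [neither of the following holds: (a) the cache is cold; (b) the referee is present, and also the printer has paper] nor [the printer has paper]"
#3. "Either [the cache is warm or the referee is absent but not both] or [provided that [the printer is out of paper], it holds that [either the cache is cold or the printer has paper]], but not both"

#1: Parsed as ((¬Q ↔ ¬R) → (P → ¬R)) ∨ ¬P

¬Q = ¬T = F
¬R = ¬T = F
¬Q ↔ ¬R = F ↔ F = T
¬R = ¬T = F
P → ¬R = T → F = F
(¬Q ↔ ¬R) → (P → ¬R) = T → F = F
¬P = ¬T = F
((¬Q ↔ ¬R) → (P → ¬R)) ∨ ¬P = F ∨ F = F
So #1 is false.

#2: In symbols: (¬Q ↓ (R ∧ P)) ↓ P

¬Q = ¬T = F
R ∧ P = T ∧ T = T
¬Q ↓ (R ∧ P) = F ↓ T = F
(¬Q ↓ (R ∧ P)) ↓ P = F ↓ T = F
Thus #2 is false.

#3: In symbols: (Q ⊕ ¬R) ⊕ (¬P → (¬Q ∨ P))

¬R = ¬T = F
Q ⊕ ¬R = T ⊕ F = T
¬P = ¬T = F
¬Q = ¬T = F
¬Q ∨ P = F ∨ T = T
¬P → (¬Q ∨ P) = F → T = T
(Q ⊕ ¬R) ⊕ (¬P → (¬Q ∨ P)) = T ⊕ T = F
Thus #3 is false.

0 of the 3 statements are true (none).

0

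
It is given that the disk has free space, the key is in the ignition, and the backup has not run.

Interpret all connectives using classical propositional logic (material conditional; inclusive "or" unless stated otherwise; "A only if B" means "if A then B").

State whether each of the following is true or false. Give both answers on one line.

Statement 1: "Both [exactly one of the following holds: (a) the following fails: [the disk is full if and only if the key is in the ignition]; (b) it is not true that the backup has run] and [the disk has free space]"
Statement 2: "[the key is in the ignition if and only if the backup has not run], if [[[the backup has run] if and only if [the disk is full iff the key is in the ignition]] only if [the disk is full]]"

Statement 1 false; Statement 2 true

Let P = "the disk is full" (F), Q = "the key is in the ignition" (T), R = "the backup has run" (F).

Statement 1: This is (~(P <-> Q) xor ~R) & ~P.

P <-> Q = F <-> T = F
~(P <-> Q) = ~F = T
~R = ~F = T
~(P <-> Q) xor ~R = T xor T = F
~P = ~F = T
(~(P <-> Q) xor ~R) & ~P = F & T = F
So Statement 1 is false.

Statement 2: Formalization: ((R <-> (P <-> Q)) -> P) -> (Q <-> ~R)

P <-> Q = F <-> T = F
R <-> (P <-> Q) = F <-> F = T
(R <-> (P <-> Q)) -> P = T -> F = F
~R = ~F = T
Q <-> ~R = T <-> T = T
((R <-> (P <-> Q)) -> P) -> (Q <-> ~R) = F -> T = T
Hence Statement 2 is true.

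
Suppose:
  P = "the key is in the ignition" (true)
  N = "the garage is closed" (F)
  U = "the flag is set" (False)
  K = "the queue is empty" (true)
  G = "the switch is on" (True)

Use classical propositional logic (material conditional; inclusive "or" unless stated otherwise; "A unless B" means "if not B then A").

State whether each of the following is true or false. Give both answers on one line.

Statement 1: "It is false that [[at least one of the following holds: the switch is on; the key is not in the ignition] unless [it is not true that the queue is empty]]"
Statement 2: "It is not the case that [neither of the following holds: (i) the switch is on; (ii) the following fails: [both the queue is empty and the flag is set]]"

Statement 1: This is ¬((G ∨ ¬P) ∨ ¬K).

¬P = ¬T = F
G ∨ ¬P = T ∨ F = T
¬K = ¬T = F
(G ∨ ¬P) ∨ ¬K = T ∨ F = T
¬((G ∨ ¬P) ∨ ¬K) = ¬T = F
Thus Statement 1 is false.

Statement 2: In symbols: ¬(G ↓ ¬(K ∧ U))

K ∧ U = T ∧ F = F
¬(K ∧ U) = ¬F = T
G ↓ ¬(K ∧ U) = T ↓ T = F
¬(G ↓ ¬(K ∧ U)) = ¬F = T
So Statement 2 is true.

Statement 1 F; Statement 2 T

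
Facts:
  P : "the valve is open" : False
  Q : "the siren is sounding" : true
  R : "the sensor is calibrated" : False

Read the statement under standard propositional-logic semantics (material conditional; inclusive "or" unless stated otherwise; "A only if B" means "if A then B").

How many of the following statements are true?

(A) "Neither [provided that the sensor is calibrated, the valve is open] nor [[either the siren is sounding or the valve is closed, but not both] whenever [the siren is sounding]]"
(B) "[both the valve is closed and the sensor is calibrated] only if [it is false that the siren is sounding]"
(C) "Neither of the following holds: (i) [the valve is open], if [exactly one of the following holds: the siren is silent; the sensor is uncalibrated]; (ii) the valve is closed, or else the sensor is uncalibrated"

(A): Parsed as (R → P) ↓ (Q → (Q ⊕ ¬P))

R → P = F → F = T
¬P = ¬F = T
Q ⊕ ¬P = T ⊕ T = F
Q → (Q ⊕ ¬P) = T → F = F
(R → P) ↓ (Q → (Q ⊕ ¬P)) = T ↓ F = F
Thus (A) is false.

(B): This is (¬P ∧ R) → ¬Q.

¬P = ¬F = T
¬P ∧ R = T ∧ F = F
¬Q = ¬T = F
(¬P ∧ R) → ¬Q = F → F = T
Hence (B) is true.

(C): This is ((¬Q ⊕ ¬R) → P) ↓ (¬P ∨ ¬R).

¬Q = ¬T = F
¬R = ¬F = T
¬Q ⊕ ¬R = F ⊕ T = T
(¬Q ⊕ ¬R) → P = T → F = F
¬P = ¬F = T
¬R = ¬F = T
¬P ∨ ¬R = T ∨ T = T
((¬Q ⊕ ¬R) → P) ↓ (¬P ∨ ¬R) = F ↓ T = F
Hence (C) is false.

Count: 1.

1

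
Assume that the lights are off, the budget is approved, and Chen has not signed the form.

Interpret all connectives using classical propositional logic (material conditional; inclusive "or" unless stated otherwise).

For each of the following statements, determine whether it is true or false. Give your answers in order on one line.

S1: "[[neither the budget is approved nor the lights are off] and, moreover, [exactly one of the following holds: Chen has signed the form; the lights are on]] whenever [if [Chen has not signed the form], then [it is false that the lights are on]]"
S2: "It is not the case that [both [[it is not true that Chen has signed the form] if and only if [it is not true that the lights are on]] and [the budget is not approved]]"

S1 false / S2 true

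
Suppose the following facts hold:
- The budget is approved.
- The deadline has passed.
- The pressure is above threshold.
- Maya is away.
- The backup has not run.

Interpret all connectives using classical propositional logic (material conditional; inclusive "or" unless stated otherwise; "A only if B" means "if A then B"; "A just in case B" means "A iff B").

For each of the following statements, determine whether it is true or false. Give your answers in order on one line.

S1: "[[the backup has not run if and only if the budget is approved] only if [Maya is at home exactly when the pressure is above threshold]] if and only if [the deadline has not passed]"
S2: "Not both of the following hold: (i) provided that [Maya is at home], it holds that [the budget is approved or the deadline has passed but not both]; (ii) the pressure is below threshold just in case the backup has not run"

S1 T / S2 T

Let N = "the backup has run" (False), K = "the budget is approved" (True), W = "Maya is at home" (False), L = "the pressure is above threshold" (True), H = "the deadline has passed" (True).

S1: Parsed as ((not N iff K) -> (W iff L)) iff not H

not N = not False = True
not N iff K = True iff True = True
W iff L = False iff True = False
(not N iff K) -> (W iff L) = True -> False = False
not H = not True = False
((not N iff K) -> (W iff L)) iff not H = False iff False = True
Hence S1 is true.

S2: This is (W -> (K xor H)) nand (not L iff not N).

K xor H = True xor True = False
W -> (K xor H) = False -> False = True
not L = not True = False
not N = not False = True
not L iff not N = False iff True = False
(W -> (K xor H)) nand (not L iff not N) = True nand False = True
Thus S2 is true.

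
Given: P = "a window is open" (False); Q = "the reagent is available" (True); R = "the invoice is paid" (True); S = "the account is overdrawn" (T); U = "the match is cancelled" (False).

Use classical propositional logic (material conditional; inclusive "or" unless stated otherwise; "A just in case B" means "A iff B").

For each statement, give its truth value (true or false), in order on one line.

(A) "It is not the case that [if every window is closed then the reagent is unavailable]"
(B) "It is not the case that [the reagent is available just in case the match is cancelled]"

(A): Formalization: not (not P -> not Q)

not P = not False = True
not Q = not True = False
not P -> not Q = True -> False = False
not (not P -> not Q) = not False = True
Hence (A) is true.

(B): Formalization: not (Q iff U)

Q iff U = True iff False = False
not (Q iff U) = not False = True
So (B) is true.

(A) True, (B) True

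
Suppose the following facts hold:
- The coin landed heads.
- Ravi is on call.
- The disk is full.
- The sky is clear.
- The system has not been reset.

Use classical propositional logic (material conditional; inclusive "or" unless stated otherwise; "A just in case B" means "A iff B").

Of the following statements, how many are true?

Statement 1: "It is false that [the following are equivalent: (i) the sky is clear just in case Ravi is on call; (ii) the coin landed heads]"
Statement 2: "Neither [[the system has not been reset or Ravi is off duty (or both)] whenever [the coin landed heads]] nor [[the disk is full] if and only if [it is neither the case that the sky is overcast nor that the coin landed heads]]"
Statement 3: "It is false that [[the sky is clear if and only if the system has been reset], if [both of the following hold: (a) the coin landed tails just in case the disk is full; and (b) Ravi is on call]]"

Let M = "the sky is overcast" (F), N = "Ravi is on call" (T), H = "the coin landed heads" (T), D = "the system has been reset" (F), U = "the disk is full" (T).

Statement 1: Formalization: ¬((¬M ↔ N) ↔ H)

¬M = ¬F = T
¬M ↔ N = T ↔ T = T
(¬M ↔ N) ↔ H = T ↔ T = T
¬((¬M ↔ N) ↔ H) = ¬T = F
Thus Statement 1 is false.

Statement 2: Formalization: (H → (¬D ∨ ¬N)) ↓ (U ↔ (M ↓ H))

¬D = ¬F = T
¬N = ¬T = F
¬D ∨ ¬N = T ∨ F = T
H → (¬D ∨ ¬N) = T → T = T
M ↓ H = F ↓ T = F
U ↔ (M ↓ H) = T ↔ F = F
(H → (¬D ∨ ¬N)) ↓ (U ↔ (M ↓ H)) = T ↓ F = F
So Statement 2 is false.

Statement 3: Parsed as ¬(((¬H ↔ U) ∧ N) → (¬M ↔ D))

¬H = ¬T = F
¬H ↔ U = F ↔ T = F
(¬H ↔ U) ∧ N = F ∧ T = F
¬M = ¬F = T
¬M ↔ D = T ↔ F = F
((¬H ↔ U) ∧ N) → (¬M ↔ D) = F → F = T
¬(((¬H ↔ U) ∧ N) → (¬M ↔ D)) = ¬T = F
Hence Statement 3 is false.

Count: 0.

0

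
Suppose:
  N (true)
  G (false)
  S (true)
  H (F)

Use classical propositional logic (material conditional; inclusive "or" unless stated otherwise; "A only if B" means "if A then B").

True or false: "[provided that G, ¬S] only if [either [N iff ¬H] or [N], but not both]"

Values: G=False, S=True, N=True, H=False.
Formalization: (G -> not S) -> ((N iff not H) xor N)

not S = not True = False
G -> not S = False -> False = True
not H = not False = True
N iff not H = True iff True = True
(N iff not H) xor N = True xor True = False
(G -> not S) -> ((N iff not H) xor N) = True -> False = False

False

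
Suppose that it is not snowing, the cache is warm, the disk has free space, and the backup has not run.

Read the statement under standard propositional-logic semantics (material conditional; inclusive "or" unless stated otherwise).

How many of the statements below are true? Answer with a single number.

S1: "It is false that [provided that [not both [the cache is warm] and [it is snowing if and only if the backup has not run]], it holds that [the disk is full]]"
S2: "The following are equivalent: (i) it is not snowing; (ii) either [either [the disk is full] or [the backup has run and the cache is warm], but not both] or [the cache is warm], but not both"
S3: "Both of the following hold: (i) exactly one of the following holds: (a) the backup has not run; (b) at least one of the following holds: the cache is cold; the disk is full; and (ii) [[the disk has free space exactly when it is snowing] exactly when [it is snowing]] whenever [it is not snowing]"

Let Q = "the cache is warm" (T), P = "it is snowing" (F), S = "the backup has run" (F), R = "the disk is full" (F).

S1: This is ~((Q nand (P <-> ~S)) -> R).

~S = ~F = T
P <-> ~S = F <-> T = F
Q nand (P <-> ~S) = T nand F = T
(Q nand (P <-> ~S)) -> R = T -> F = F
~((Q nand (P <-> ~S)) -> R) = ~F = T
Hence S1 is true.

S2: This is ~P <-> ((R xor (S & Q)) xor Q).

~P = ~F = T
S & Q = F & T = F
R xor (S & Q) = F xor F = F
(R xor (S & Q)) xor Q = F xor T = T
~P <-> ((R xor (S & Q)) xor Q) = T <-> T = T
Thus S2 is true.

S3: Parsed as (~S xor (~Q | R)) & (~P -> ((~R <-> P) <-> P))

~S = ~F = T
~Q = ~T = F
~Q | R = F | F = F
~S xor (~Q | R) = T xor F = T
~P = ~F = T
~R = ~F = T
~R <-> P = T <-> F = F
(~R <-> P) <-> P = F <-> F = T
~P -> ((~R <-> P) <-> P) = T -> T = T
(~S xor (~Q | R)) & (~P -> ((~R <-> P) <-> P)) = T & T = T
So S3 is true.

True statements: 3 (S1, S2, S3).

3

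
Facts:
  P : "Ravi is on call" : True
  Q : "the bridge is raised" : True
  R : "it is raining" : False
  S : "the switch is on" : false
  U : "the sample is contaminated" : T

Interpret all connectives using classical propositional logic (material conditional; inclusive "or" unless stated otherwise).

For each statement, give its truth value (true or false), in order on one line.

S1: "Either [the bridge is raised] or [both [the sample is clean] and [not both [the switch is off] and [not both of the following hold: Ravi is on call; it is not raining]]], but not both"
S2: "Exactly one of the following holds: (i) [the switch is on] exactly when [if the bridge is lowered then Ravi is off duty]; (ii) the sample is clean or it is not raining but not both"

S1 True, S2 True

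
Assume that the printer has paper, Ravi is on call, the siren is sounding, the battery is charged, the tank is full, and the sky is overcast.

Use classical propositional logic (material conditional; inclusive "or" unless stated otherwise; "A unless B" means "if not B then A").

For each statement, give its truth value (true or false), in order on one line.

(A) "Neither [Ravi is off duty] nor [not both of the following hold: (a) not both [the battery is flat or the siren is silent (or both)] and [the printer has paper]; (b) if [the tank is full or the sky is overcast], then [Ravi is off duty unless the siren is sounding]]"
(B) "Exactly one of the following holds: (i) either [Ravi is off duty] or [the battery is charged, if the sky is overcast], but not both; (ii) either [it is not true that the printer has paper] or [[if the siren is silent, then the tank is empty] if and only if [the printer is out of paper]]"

Let K = "Ravi is on call" (True), W = "the battery is charged" (True), R = "the siren is sounding" (True), D = "the printer has paper" (True), P = "the tank is full" (True), H = "the sky is overcast" (True).

(A): Formalization: not K nor (((not W or not R) nand D) nand ((P or H) -> (not K or R)))

not K = not True = False
not W = not True = False
not R = not True = False
not W or not R = False or False = False
(not W or not R) nand D = False nand True = True
P or H = True or True = True
not K = not True = False
not K or R = False or True = True
(P or H) -> (not K or R) = True -> True = True
((not W or not R) nand D) nand ((P or H) -> (not K or R)) = True nand True = False
not K nor (((not W or not R) nand D) nand ((P or H) -> (not K or R))) = False nor False = True
Hence (A) is true.

(B): In symbols: (not K xor (H -> W)) xor (not D or ((not R -> not P) iff not D))

not K = not True = False
H -> W = True -> True = True
not K xor (H -> W) = False xor True = True
not D = not True = False
not R = not True = False
not P = not True = False
not R -> not P = False -> False = True
not D = not True = False
(not R -> not P) iff not D = True iff False = False
not D or ((not R -> not P) iff not D) = False or False = False
(not K xor (H -> W)) xor (not D or ((not R -> not P) iff not D)) = True xor False = True
Hence (B) is true.

(A) True, (B) True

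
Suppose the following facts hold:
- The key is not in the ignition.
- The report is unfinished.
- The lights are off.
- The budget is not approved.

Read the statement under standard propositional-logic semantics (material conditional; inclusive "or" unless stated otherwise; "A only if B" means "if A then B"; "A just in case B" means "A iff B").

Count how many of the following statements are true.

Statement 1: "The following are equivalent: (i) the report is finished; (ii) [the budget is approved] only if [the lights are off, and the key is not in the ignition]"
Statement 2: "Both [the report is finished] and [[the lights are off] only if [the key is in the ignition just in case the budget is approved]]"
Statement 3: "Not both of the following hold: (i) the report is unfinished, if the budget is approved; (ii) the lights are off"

Let Q = "the report is finished" (False), S = "the budget is approved" (False), R = "the lights are on" (False), P = "the key is in the ignition" (False).

Statement 1: Formalization: Q iff (S -> (not R and not P))

not R = not False = True
not P = not False = True
not R and not P = True and True = True
S -> (not R and not P) = False -> True = True
Q iff (S -> (not R and not P)) = False iff True = False
So Statement 1 is false.

Statement 2: Parsed as Q and (not R -> (P iff S))

not R = not False = True
P iff S = False iff False = True
not R -> (P iff S) = True -> True = True
Q and (not R -> (P iff S)) = False and True = False
So Statement 2 is false.

Statement 3: In symbols: (S -> not Q) nand not R

not Q = not False = True
S -> not Q = False -> True = True
not R = not False = True
(S -> not Q) nand not R = True nand True = False
Thus Statement 3 is false.

0 of the 3 statements are true (none).

0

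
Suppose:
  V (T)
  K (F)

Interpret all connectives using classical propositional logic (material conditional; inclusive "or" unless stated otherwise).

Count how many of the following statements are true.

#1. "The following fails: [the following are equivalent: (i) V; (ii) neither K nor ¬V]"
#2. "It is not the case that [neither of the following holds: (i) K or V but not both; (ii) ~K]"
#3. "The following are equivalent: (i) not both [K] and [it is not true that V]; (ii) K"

#1: In symbols: ~(V <-> (K nor ~V))

~V = ~T = F
K nor ~V = F nor F = T
V <-> (K nor ~V) = T <-> T = T
~(V <-> (K nor ~V)) = ~T = F
So #1 is false.

#2: This is ~((K xor V) nor ~K).

K xor V = F xor T = T
~K = ~F = T
(K xor V) nor ~K = T nor T = F
~((K xor V) nor ~K) = ~F = T
Hence #2 is true.

#3: In symbols: (K nand ~V) <-> K

~V = ~T = F
K nand ~V = F nand F = T
(K nand ~V) <-> K = T <-> F = F
Hence #3 is false.

True statements: 1 (#2).

1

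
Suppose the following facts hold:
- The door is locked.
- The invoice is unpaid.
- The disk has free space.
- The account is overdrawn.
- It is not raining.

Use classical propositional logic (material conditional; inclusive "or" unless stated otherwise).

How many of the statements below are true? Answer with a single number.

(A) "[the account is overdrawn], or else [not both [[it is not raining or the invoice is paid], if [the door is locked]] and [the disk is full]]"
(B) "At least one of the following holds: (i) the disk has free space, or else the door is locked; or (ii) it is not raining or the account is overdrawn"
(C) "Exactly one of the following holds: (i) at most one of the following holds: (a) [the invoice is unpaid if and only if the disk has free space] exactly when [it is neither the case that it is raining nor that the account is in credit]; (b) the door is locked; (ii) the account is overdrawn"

Let S = "the account is overdrawn" (True), P = "the door is locked" (True), U = "it is raining" (False), Q = "the invoice is paid" (False), R = "the disk is full" (False).

(A): Parsed as S or ((P -> (not U or Q)) nand R)

not U = not False = True
not U or Q = True or False = True
P -> (not U or Q) = True -> True = True
(P -> (not U or Q)) nand R = True nand False = True
S or ((P -> (not U or Q)) nand R) = True or True = True
Thus (A) is true.

(B): In symbols: (not R or P) or (not U or S)

not R = not False = True
not R or P = True or True = True
not U = not False = True
not U or S = True or True = True
(not R or P) or (not U or S) = True or True = True
Thus (B) is true.

(C): Formalization: (((not Q iff not R) iff (U nor not S)) nand P) xor S

not Q = not False = True
not R = not False = True
not Q iff not R = True iff True = True
not S = not True = False
U nor not S = False nor False = True
(not Q iff not R) iff (U nor not S) = True iff True = True
((not Q iff not R) iff (U nor not S)) nand P = True nand True = False
(((not Q iff not R) iff (U nor not S)) nand P) xor S = False xor True = True
So (C) is true.

Count: 3.

3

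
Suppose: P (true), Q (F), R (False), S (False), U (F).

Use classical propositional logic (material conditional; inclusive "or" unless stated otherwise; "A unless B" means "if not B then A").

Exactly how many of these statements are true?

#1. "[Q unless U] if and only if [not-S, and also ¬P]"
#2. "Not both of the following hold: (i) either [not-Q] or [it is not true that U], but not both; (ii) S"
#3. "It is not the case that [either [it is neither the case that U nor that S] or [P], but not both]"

#1: Parsed as (Q | U) <-> (~S & ~P)

Q | U = F | F = F
~S = ~F = T
~P = ~T = F
~S & ~P = T & F = F
(Q | U) <-> (~S & ~P) = F <-> F = T
So #1 is true.

#2: Formalization: (~Q xor ~U) nand S

~Q = ~F = T
~U = ~F = T
~Q xor ~U = T xor T = F
(~Q xor ~U) nand S = F nand F = T
Thus #2 is true.

#3: This is ~((U nor S) xor P).

U nor S = F nor F = T
(U nor S) xor P = T xor T = F
~((U nor S) xor P) = ~F = T
Hence #3 is true.

Count: 3.

3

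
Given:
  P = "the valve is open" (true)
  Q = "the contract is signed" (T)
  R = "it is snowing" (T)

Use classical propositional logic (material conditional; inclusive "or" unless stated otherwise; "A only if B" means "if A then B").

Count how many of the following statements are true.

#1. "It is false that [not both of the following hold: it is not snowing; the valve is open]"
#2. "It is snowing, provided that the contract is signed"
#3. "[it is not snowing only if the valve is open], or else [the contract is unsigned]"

2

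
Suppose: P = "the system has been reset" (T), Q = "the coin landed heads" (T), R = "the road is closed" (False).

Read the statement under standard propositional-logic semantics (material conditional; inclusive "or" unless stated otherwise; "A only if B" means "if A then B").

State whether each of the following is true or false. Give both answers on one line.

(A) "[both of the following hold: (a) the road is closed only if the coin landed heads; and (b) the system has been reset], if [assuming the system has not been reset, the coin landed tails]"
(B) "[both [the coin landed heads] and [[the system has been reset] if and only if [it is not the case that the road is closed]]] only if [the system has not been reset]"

(A) T; (B) F

(A): Parsed as (not P -> not Q) -> ((R -> Q) and P)

not P = not True = False
not Q = not True = False
not P -> not Q = False -> False = True
R -> Q = False -> True = True
(R -> Q) and P = True and True = True
(not P -> not Q) -> ((R -> Q) and P) = True -> True = True
Hence (A) is true.

(B): This is (Q and (P iff not R)) -> not P.

not R = not False = True
P iff not R = True iff True = True
Q and (P iff not R) = True and True = True
not P = not True = False
(Q and (P iff not R)) -> not P = True -> False = False
So (B) is false.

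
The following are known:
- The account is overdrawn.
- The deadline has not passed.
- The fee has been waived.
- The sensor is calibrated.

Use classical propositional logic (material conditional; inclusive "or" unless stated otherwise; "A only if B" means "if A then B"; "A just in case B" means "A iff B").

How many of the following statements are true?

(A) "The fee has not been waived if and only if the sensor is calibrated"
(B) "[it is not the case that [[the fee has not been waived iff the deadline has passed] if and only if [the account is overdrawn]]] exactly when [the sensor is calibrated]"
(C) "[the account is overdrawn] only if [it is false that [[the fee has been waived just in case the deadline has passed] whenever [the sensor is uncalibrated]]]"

0

Let N = "the fee has been waived" (T), V = "the sensor is calibrated" (T), U = "the deadline has passed" (F), R = "the account is overdrawn" (T).

(A): This is ~N <-> V.

~N = ~T = F
~N <-> V = F <-> T = F
Hence (A) is false.

(B): This is ~((~N <-> U) <-> R) <-> V.

~N = ~T = F
~N <-> U = F <-> F = T
(~N <-> U) <-> R = T <-> T = T
~((~N <-> U) <-> R) = ~T = F
~((~N <-> U) <-> R) <-> V = F <-> T = F
Hence (B) is false.

(C): Parsed as R -> ~(~V -> (N <-> U))

~V = ~T = F
N <-> U = T <-> F = F
~V -> (N <-> U) = F -> F = T
~(~V -> (N <-> U)) = ~T = F
R -> ~(~V -> (N <-> U)) = T -> F = F
Thus (C) is false.

True statements: 0 (none).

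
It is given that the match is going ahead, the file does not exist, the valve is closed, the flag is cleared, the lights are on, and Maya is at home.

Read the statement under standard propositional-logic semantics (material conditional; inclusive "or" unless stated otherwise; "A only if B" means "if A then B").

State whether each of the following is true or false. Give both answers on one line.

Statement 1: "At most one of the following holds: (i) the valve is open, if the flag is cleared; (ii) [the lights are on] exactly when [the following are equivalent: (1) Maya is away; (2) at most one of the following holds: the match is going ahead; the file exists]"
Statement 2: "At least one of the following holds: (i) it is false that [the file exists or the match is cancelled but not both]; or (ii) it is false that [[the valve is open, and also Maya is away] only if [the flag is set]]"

Statement 1 T, Statement 2 T

Let P = "the flag is set" (False), K = "the valve is open" (False), H = "the lights are on" (True), V = "Maya is at home" (True), R = "the match is cancelled" (False), D = "the file exists" (False).

Statement 1: Formalization: (not P -> K) nand (H iff (not V iff (not R nand D)))

not P = not False = True
not P -> K = True -> False = False
not V = not True = False
not R = not False = True
not R nand D = True nand False = True
not V iff (not R nand D) = False iff True = False
H iff (not V iff (not R nand D)) = True iff False = False
(not P -> K) nand (H iff (not V iff (not R nand D))) = False nand False = True
Hence Statement 1 is true.

Statement 2: Formalization: not (D xor R) or not ((K and not V) -> P)

D xor R = False xor False = False
not (D xor R) = not False = True
not V = not True = False
K and not V = False and False = False
(K and not V) -> P = False -> False = True
not ((K and not V) -> P) = not True = False
not (D xor R) or not ((K and not V) -> P) = True or False = True
Hence Statement 2 is true.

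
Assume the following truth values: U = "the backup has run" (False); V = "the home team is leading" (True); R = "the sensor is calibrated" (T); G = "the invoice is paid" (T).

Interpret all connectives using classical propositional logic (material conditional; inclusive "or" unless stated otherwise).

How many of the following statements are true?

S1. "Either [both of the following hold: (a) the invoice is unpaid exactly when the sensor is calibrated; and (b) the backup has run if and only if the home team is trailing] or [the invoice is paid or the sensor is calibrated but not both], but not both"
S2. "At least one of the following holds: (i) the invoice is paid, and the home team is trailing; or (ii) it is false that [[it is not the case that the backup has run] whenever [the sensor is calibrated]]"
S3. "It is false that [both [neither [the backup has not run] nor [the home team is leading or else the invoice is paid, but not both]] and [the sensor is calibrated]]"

1

S1: This is ((¬G ↔ R) ∧ (U ↔ ¬V)) ⊕ (G ⊕ R).

¬G = ¬T = F
¬G ↔ R = F ↔ T = F
¬V = ¬T = F
U ↔ ¬V = F ↔ F = T
(¬G ↔ R) ∧ (U ↔ ¬V) = F ∧ T = F
G ⊕ R = T ⊕ T = F
((¬G ↔ R) ∧ (U ↔ ¬V)) ⊕ (G ⊕ R) = F ⊕ F = F
Thus S1 is false.

S2: Formalization: (G ∧ ¬V) ∨ ¬(R → ¬U)

¬V = ¬T = F
G ∧ ¬V = T ∧ F = F
¬U = ¬F = T
R → ¬U = T → T = T
¬(R → ¬U) = ¬T = F
(G ∧ ¬V) ∨ ¬(R → ¬U) = F ∨ F = F
Hence S2 is false.

S3: Formalization: ¬((¬U ↓ (V ⊕ G)) ∧ R)

¬U = ¬F = T
V ⊕ G = T ⊕ T = F
¬U ↓ (V ⊕ G) = T ↓ F = F
(¬U ↓ (V ⊕ G)) ∧ R = F ∧ T = F
¬((¬U ↓ (V ⊕ G)) ∧ R) = ¬F = T
Hence S3 is true.

Count: 1.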